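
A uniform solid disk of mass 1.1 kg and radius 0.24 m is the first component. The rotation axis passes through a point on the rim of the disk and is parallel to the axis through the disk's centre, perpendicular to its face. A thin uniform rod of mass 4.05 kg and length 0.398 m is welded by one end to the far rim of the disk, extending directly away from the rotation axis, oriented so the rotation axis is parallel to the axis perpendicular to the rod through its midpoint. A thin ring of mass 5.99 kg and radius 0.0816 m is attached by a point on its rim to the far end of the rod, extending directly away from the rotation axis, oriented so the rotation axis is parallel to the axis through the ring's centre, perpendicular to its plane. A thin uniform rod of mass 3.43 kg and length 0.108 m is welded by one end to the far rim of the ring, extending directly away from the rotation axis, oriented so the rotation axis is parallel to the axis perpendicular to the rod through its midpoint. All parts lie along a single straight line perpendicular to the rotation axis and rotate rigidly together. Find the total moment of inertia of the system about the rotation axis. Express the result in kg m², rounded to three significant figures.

Solid disk: I_cm = (1/2)MR² = (1/2)(1.1)(0.24)² = 0.03168 kg m²; centre at d = 0.24 m, so I = I_cm + Md² gives I = 0.03168 + (1.1)(0.24)² = 0.09504 kg m².
Thin rod: I_cm = (1/12)ML² = (1/12)(4.05)(0.398)² = 0.053461 kg m²; centre at d = 0.24 + 0.24 + 0.199 = 0.679 m, so I = I_cm + Md² gives I = 0.053461 + (4.05)(0.679)² = 1.9207 kg m².
Thin ring: I_cm = MR² = (5.99)(0.0816)² = 0.039885 kg m²; centre at d = 0.24 + 0.24 + 0.199 + 0.199 + 0.0816 = 0.9596 m, so I = I_cm + Md² gives I = 0.039885 + (5.99)(0.9596)² = 5.5557 kg m².
Thin rod: I_cm = (1/12)ML² = (1/12)(3.43)(0.108)² = 0.003334 kg m²; centre at d = 0.24 + 0.24 + 0.199 + 0.199 + 0.0816 + 0.0816 + 0.054 = 1.0952 m, so I = I_cm + Md² gives I = 0.003334 + (3.43)(1.0952)² = 4.1175 kg m².
Total I = 0.09504 + 1.9207 + 5.5557 + 4.1175 = 11.689 kg m².

11.7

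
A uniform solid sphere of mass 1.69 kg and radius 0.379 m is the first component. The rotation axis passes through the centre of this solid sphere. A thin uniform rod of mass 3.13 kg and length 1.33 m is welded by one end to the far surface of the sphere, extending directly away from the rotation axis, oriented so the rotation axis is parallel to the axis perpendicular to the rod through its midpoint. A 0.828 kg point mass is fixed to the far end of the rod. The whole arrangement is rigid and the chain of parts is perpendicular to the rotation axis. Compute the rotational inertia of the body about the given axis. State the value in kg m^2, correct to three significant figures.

6.39

Solid sphere: I_cm = (2/5)MR² = (2/5)(1.69)(0.379)² = 0.097101 kg m^2; axis through the centre, so I = 0.097101 kg m^2.
Thin rod: I_cm = (1/12)ML² = (1/12)(3.13)(1.33)² = 0.46139 kg m^2; centre at d = 0.379 + 0.665 = 1.044 m, so I = I_cm + Md² gives I = 0.46139 + (3.13)(1.044)² = 3.8729 kg m^2.
Point mass: I_cm = 0; centre at d = 0.379 + 0.665 + 0.665 = 1.709 m, so I = I_cm + Md² gives I = 0 + (0.828)(1.709)² = 2.4183 kg m^2.
Total I = 0.097101 + 3.8729 + 2.4183 = 6.3883 kg m^2.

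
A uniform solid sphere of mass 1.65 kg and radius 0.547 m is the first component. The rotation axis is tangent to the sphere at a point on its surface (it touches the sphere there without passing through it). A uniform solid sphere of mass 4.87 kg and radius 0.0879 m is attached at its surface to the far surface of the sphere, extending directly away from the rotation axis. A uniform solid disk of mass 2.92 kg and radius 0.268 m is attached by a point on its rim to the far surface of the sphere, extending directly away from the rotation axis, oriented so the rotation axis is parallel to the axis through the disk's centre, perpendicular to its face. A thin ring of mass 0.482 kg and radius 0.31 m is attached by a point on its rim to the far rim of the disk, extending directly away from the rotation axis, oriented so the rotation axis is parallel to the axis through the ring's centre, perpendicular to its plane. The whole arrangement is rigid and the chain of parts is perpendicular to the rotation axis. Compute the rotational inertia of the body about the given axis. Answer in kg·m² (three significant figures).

16.7

Solid sphere: I_cm = (2/5)MR² = (2/5)(1.65)(0.547)² = 0.19748 kg·m²; centre at d = 0.547 m, so I = I_cm + Md² gives I = 0.19748 + (1.65)(0.547)² = 0.69117 kg·m².
Solid sphere: I_cm = (2/5)MR² = (2/5)(4.87)(0.0879)² = 0.015051 kg·m²; centre at d = 0.547 + 0.547 + 0.0879 = 1.1819 m, so I = I_cm + Md² gives I = 0.015051 + (4.87)(1.1819)² = 6.8179 kg·m².
Solid disk: I_cm = (1/2)MR² = (1/2)(2.92)(0.268)² = 0.10486 kg·m²; centre at d = 0.547 + 0.547 + 0.0879 + 0.0879 + 0.268 = 1.5378 m, so I = I_cm + Md² gives I = 0.10486 + (2.92)(1.5378)² = 7.0102 kg·m².
Thin ring: I_cm = MR² = (0.482)(0.31)² = 0.04632 kg·m²; centre at d = 0.547 + 0.547 + 0.0879 + 0.0879 + 0.268 + 0.268 + 0.31 = 2.1158 m, so I = I_cm + Md² gives I = 0.04632 + (0.482)(2.1158)² = 2.204 kg·m².
Total I = 0.69117 + 6.8179 + 7.0102 + 2.204 = 16.723 kg·m².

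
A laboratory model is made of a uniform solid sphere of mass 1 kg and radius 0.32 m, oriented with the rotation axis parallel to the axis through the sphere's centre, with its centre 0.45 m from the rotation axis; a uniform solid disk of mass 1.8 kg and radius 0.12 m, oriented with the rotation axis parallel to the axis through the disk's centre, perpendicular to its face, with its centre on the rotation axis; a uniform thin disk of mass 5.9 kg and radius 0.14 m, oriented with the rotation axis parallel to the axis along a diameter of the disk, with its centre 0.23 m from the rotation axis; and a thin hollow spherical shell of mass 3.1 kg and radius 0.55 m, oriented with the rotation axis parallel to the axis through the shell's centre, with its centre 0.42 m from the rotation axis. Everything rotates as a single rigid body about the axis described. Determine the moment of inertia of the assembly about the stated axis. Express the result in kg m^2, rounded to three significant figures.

1.77

Solid sphere: I_cm = (2/5)MR² = (2/5)(1)(0.32)² = 0.04096 kg m^2; centre at d = 0.45 m, so I = I_cm + Md² gives I = 0.04096 + (1)(0.45)² = 0.24346 kg m^2.
Solid disk: I_cm = (1/2)MR² = (1/2)(1.8)(0.12)² = 0.01296 kg m^2; axis through the centre, so I = 0.01296 kg m^2.
Thin disk: I_cm = (1/4)MR² = (1/4)(5.9)(0.14)² = 0.02891 kg m^2; centre at d = 0.23 m, so I = I_cm + Md² gives I = 0.02891 + (5.9)(0.23)² = 0.34102 kg m^2.
Spherical shell: I_cm = (2/3)MR² = (2/3)(3.1)(0.55)² = 0.62517 kg m^2; centre at d = 0.42 m, so I = I_cm + Md² gives I = 0.62517 + (3.1)(0.42)² = 1.172 kg m^2.
Total I = 0.24346 + 0.01296 + 0.34102 + 1.172 = 1.7694 kg m^2.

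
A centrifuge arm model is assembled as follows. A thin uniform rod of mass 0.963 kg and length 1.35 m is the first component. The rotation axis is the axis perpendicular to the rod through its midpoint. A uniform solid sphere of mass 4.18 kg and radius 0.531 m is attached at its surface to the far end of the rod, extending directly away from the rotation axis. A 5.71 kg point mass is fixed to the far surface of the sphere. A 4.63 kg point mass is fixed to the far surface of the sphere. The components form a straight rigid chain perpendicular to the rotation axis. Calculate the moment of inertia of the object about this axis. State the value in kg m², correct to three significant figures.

Thin rod: I_cm = (1/12)ML² = (1/12)(0.963)(1.35)² = 0.14626 kg m²; axis through the centre, so I = 0.14626 kg m².
Solid sphere: I_cm = (2/5)MR² = (2/5)(4.18)(0.531)² = 0.47144 kg m²; centre at d = 0.675 + 0.531 = 1.206 m, so the parallel axis theorem gives I = 0.47144 + (4.18)(1.206)² = 6.551 kg m².
Point mass: I_cm = 0; centre at d = 0.675 + 0.531 + 0.531 = 1.737 m, so the parallel axis theorem gives I = 0 + (5.71)(1.737)² = 17.228 kg m².
Point mass: I_cm = 0; centre at d = 0.675 + 0.531 + 0.531 = 1.737 m, so the parallel axis theorem gives I = 0 + (4.63)(1.737)² = 13.969 kg m².
Total I = 0.14626 + 6.551 + 17.228 + 13.969 = 37.895 kg m².

37.9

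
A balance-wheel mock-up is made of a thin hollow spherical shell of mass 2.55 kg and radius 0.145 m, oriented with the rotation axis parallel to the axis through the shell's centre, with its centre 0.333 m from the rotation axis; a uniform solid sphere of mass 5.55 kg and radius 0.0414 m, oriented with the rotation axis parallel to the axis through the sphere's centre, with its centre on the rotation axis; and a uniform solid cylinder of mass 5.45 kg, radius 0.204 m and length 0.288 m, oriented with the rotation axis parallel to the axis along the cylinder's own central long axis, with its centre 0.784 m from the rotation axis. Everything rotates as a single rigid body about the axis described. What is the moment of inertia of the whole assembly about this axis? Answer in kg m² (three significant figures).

3.79

Spherical shell: I_cm = (2/3)MR² = (2/3)(2.55)(0.145)² = 0.035742 kg m²; centre at d = 0.333 m, so the parallel axis theorem gives I = 0.035742 + (2.55)(0.333)² = 0.31851 kg m².
Solid sphere: I_cm = (2/5)MR² = (2/5)(5.55)(0.0414)² = 0.003805 kg m²; axis through the centre, so I = 0.003805 kg m².
Solid cylinder: I_cm = (1/2)MR² = (1/2)(5.45)(0.204)² = 0.1134 kg m²; centre at d = 0.784 m, so the parallel axis theorem gives I = 0.1134 + (5.45)(0.784)² = 3.4633 kg m².
Total I = 0.31851 + 0.003805 + 3.4633 = 3.7856 kg m².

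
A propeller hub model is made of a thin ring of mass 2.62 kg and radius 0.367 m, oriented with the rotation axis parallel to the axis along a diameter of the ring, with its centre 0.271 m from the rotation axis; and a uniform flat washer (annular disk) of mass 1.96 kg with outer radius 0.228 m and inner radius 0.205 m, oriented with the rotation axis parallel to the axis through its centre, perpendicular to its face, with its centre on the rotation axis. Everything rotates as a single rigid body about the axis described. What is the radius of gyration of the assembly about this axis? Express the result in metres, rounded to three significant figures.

0.317

Thin ring: I_cm = (1/2)MR² = (1/2)(2.62)(0.367)² = 0.17644 kg m^2; centre at d = 0.271 m, so I = I_cm + Md² gives I = 0.17644 + (2.62)(0.271)² = 0.36886 kg m^2.
Annular disk: I_cm = (1/2)M(R²+r²) = (1/2)(1.96)[(0.228)² + (0.205)²] = 0.092129 kg m^2; axis through the centre, so I = 0.092129 kg m^2.
Total I = 0.46099 kg m^2; total mass M = 4.58 kg.
k = √(I/M) = √(0.46099/4.58) = 0.31726 m.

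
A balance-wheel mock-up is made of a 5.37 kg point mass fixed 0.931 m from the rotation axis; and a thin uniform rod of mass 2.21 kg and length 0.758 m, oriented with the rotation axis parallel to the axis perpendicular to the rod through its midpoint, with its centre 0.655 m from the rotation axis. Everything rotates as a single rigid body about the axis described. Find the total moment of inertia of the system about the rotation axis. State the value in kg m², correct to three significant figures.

Point mass: I_cm = 0; centre at d = 0.931 m, so I = I_cm + Md² gives I = 0 + (5.37)(0.931)² = 4.6545 kg m².
Thin rod: I_cm = (1/12)ML² = (1/12)(2.21)(0.758)² = 0.10582 kg m²; centre at d = 0.655 m, so I = I_cm + Md² gives I = 0.10582 + (2.21)(0.655)² = 1.054 kg m².
Total I = 4.6545 + 1.054 = 5.7085 kg m².

5.71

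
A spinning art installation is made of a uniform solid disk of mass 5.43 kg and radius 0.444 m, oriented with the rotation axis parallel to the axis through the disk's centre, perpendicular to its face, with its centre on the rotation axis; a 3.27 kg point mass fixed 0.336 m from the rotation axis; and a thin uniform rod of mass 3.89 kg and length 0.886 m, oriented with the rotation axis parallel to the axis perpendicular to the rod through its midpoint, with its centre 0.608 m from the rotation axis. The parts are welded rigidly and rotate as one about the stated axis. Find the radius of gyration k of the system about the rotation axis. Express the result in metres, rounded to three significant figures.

Solid disk: I_cm = (1/2)MR² = (1/2)(5.43)(0.444)² = 0.53522 kg·m²; axis through the centre, so I = 0.53522 kg·m².
Point mass: I_cm = 0; centre at d = 0.336 m, so I = I_cm + Md² gives I = 0 + (3.27)(0.336)² = 0.36917 kg·m².
Thin rod: I_cm = (1/12)ML² = (1/12)(3.89)(0.886)² = 0.25447 kg·m²; centre at d = 0.608 m, so I = I_cm + Md² gives I = 0.25447 + (3.89)(0.608)² = 1.6925 kg·m².
Total I = 2.5969 kg·m²; total mass M = 12.59 kg.
k = √(I/M) = √(2.5969/12.59) = 0.45416 m.

0.454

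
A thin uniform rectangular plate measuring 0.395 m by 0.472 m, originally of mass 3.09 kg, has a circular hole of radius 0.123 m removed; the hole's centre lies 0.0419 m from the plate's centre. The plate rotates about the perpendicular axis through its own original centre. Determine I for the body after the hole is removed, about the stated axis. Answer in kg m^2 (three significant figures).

Unpierced body about its centre: I₀ = (1/12)M(a²+b²) = (1/12)(3.09)[(0.395)² + (0.472)²] = 0.097543 kg m^2.
The removed disk has mass m = M·πr²/(ab) = (3.09)·π(0.123)²/(0.395·0.472) = 0.78773 kg (same uniform areal density).
Its moment of inertia about the rotation axis (parallel-axis theorem): I_hole = (1/2)mr² + md² = (1/2)(0.78773)(0.123)² + (0.78773)(0.0419)² = 0.0073418 kg m^2.
Treating the hole as negative mass, I = I₀ − I_hole = 0.097543 − 0.0073418 = 0.090202 kg m^2.

0.0902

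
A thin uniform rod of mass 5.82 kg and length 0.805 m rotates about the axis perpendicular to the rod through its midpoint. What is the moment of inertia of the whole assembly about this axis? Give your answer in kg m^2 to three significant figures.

0.314

I_cm = (1/12)ML² = (1/12)(5.82)(0.805)² = 0.31429 kg m^2; axis through the centre, so I = 0.31429 kg m^2.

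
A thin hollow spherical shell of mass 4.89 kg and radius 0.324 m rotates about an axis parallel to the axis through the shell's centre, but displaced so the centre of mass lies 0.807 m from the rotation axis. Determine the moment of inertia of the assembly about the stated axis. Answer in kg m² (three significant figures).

I_cm = (2/3)MR² = (2/3)(4.89)(0.324)² = 0.34222 kg m²; centre at d = 0.807 m, so I = I_cm + Md² gives I = 0.34222 + (4.89)(0.807)² = 3.5268 kg m².

3.53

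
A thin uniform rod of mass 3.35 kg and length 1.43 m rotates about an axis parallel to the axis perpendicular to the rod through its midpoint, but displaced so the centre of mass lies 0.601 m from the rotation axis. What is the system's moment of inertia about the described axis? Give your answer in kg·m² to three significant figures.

I_cm = (1/12)ML² = (1/12)(3.35)(1.43)² = 0.57087 kg·m²; centre at d = 0.601 m, so the parallel axis theorem gives I = 0.57087 + (3.35)(0.601)² = 1.7809 kg·m².

1.78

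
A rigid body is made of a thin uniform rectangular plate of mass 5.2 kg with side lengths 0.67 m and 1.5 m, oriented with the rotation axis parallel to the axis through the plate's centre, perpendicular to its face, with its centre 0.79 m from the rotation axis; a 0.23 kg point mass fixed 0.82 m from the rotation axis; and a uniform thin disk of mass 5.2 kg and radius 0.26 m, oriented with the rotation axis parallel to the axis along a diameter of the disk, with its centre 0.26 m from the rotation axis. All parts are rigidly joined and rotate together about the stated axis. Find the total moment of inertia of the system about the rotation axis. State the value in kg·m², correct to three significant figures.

5.01

Rectangular plate: I_cm = (1/12)M(a²+b²) = (1/12)(5.2)[(0.67)² + (1.5)²] = 1.1695 kg·m²; centre at d = 0.79 m, so I = I_cm + Md² gives I = 1.1695 + (5.2)(0.79)² = 4.4148 kg·m².
Point mass: I_cm = 0; centre at d = 0.82 m, so I = I_cm + Md² gives I = 0 + (0.23)(0.82)² = 0.15465 kg·m².
Thin disk: I_cm = (1/4)MR² = (1/4)(5.2)(0.26)² = 0.08788 kg·m²; centre at d = 0.26 m, so I = I_cm + Md² gives I = 0.08788 + (5.2)(0.26)² = 0.4394 kg·m².
Total I = 4.4148 + 0.15465 + 0.4394 = 5.0089 kg·m².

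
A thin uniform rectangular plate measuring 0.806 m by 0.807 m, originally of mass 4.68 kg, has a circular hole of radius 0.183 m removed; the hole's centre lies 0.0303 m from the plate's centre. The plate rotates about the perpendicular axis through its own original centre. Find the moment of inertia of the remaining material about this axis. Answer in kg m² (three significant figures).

0.494

Unpierced body about its centre: I₀ = (1/12)M(a²+b²) = (1/12)(4.68)[(0.806)² + (0.807)²] = 0.50735 kg m².
The removed disk has mass m = M·πr²/(ab) = (4.68)·π(0.183)²/(0.806·0.807) = 0.75699 kg (same uniform areal density).
Its moment of inertia about the rotation axis (parallel-axis theorem): I_hole = (1/2)mr² + md² = (1/2)(0.75699)(0.183)² + (0.75699)(0.0303)² = 0.01337 kg m².
Treating the hole as negative mass, I = I₀ − I_hole = 0.50735 − 0.01337 = 0.49397 kg m².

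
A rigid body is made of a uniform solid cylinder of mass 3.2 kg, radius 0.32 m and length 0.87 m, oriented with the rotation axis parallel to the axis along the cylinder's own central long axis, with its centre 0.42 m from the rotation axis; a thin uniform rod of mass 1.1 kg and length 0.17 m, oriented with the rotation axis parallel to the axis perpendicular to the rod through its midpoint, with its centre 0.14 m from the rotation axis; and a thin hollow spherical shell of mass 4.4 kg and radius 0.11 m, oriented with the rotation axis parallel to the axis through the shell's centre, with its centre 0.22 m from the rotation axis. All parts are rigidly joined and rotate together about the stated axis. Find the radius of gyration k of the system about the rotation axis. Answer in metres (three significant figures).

Solid cylinder: I_cm = (1/2)MR² = (1/2)(3.2)(0.32)² = 0.16384 kg·m²; centre at d = 0.42 m, so the parallel axis theorem gives I = 0.16384 + (3.2)(0.42)² = 0.72832 kg·m².
Thin rod: I_cm = (1/12)ML² = (1/12)(1.1)(0.17)² = 0.0026492 kg·m²; centre at d = 0.14 m, so the parallel axis theorem gives I = 0.0026492 + (1.1)(0.14)² = 0.024209 kg·m².
Spherical shell: I_cm = (2/3)MR² = (2/3)(4.4)(0.11)² = 0.035493 kg·m²; centre at d = 0.22 m, so the parallel axis theorem gives I = 0.035493 + (4.4)(0.22)² = 0.24845 kg·m².
Total I = 1.001 kg·m²; total mass M = 8.7 kg.
k = √(I/M) = √(1.001/8.7) = 0.3392 m.

0.339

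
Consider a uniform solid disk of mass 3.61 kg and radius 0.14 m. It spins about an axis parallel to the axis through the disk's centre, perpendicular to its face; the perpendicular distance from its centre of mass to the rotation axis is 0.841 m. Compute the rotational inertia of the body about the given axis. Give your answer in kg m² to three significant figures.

2.59

I_cm = (1/2)MR² = (1/2)(3.61)(0.14)² = 0.035378 kg m²; centre at d = 0.841 m, so I = I_cm + Md² gives I = 0.035378 + (3.61)(0.841)² = 2.5887 kg m².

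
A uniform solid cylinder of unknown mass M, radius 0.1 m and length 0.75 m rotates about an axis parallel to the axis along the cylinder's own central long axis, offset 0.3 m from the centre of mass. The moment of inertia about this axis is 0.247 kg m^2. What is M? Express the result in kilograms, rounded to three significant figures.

I = I_cm + Md² = (1/2)MR² + Md² = M·[0.5·(0.1)² + (0.3)²] = M·0.095.
So M = 0.247 / 0.095 = 2.6 kg.

2.60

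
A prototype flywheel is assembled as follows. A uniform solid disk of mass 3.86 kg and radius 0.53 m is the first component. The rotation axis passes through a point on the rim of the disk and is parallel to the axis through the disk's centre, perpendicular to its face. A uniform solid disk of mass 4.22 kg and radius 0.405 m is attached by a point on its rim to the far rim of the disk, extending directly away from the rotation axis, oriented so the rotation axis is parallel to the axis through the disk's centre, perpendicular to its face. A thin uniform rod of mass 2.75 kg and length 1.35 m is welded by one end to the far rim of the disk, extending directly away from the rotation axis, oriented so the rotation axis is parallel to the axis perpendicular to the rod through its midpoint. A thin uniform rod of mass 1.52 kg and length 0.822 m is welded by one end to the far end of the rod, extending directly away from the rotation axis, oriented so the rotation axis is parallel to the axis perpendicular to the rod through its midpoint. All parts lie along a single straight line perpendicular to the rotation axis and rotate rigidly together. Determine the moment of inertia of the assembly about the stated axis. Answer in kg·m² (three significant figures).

49.4

Solid disk: I_cm = (1/2)MR² = (1/2)(3.86)(0.53)² = 0.54214 kg·m²; centre at d = 0.53 m, so the parallel axis theorem gives I = 0.54214 + (3.86)(0.53)² = 1.6264 kg·m².
Solid disk: I_cm = (1/2)MR² = (1/2)(4.22)(0.405)² = 0.34609 kg·m²; centre at d = 0.53 + 0.53 + 0.405 = 1.465 m, so the parallel axis theorem gives I = 0.34609 + (4.22)(1.465)² = 9.4032 kg·m².
Thin rod: I_cm = (1/12)ML² = (1/12)(2.75)(1.35)² = 0.41766 kg·m²; centre at d = 0.53 + 0.53 + 0.405 + 0.405 + 0.675 = 2.545 m, so the parallel axis theorem gives I = 0.41766 + (2.75)(2.545)² = 18.229 kg·m².
Thin rod: I_cm = (1/12)ML² = (1/12)(1.52)(0.822)² = 0.085587 kg·m²; centre at d = 0.53 + 0.53 + 0.405 + 0.405 + 0.675 + 0.675 + 0.411 = 3.631 m, so the parallel axis theorem gives I = 0.085587 + (1.52)(3.631)² = 20.126 kg·m².
Total I = 1.6264 + 9.4032 + 18.229 + 20.126 = 49.385 kg·m².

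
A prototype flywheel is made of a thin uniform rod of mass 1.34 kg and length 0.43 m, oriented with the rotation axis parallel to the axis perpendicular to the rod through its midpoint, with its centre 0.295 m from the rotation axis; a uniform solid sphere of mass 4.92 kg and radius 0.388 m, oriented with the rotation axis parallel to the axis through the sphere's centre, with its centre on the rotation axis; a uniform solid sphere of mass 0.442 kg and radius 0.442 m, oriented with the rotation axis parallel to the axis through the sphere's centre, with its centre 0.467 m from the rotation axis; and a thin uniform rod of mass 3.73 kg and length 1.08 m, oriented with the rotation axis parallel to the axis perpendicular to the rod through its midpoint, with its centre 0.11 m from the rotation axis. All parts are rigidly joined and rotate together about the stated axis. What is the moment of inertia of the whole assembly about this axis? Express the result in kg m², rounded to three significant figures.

0.972

Thin rod: I_cm = (1/12)ML² = (1/12)(1.34)(0.43)² = 0.020647 kg m²; centre at d = 0.295 m, so I = I_cm + Md² gives I = 0.020647 + (1.34)(0.295)² = 0.13726 kg m².
Solid sphere: I_cm = (2/5)MR² = (2/5)(4.92)(0.388)² = 0.29627 kg m²; axis through the centre, so I = 0.29627 kg m².
Solid sphere: I_cm = (2/5)MR² = (2/5)(0.442)(0.442)² = 0.03454 kg m²; centre at d = 0.467 m, so I = I_cm + Md² gives I = 0.03454 + (0.442)(0.467)² = 0.13094 kg m².
Thin rod: I_cm = (1/12)ML² = (1/12)(3.73)(1.08)² = 0.36256 kg m²; centre at d = 0.11 m, so I = I_cm + Md² gives I = 0.36256 + (3.73)(0.11)² = 0.40769 kg m².
Total I = 0.13726 + 0.29627 + 0.13094 + 0.40769 = 0.97216 kg m².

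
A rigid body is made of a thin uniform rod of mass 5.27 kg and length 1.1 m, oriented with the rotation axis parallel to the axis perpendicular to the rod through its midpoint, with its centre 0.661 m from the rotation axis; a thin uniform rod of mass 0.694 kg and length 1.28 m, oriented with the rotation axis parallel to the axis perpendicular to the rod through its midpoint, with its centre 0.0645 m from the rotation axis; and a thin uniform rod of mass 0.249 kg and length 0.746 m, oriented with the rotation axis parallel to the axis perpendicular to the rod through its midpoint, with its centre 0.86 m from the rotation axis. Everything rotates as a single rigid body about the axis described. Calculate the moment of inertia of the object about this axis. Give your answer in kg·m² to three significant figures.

Thin rod: I_cm = (1/12)ML² = (1/12)(5.27)(1.1)² = 0.53139 kg·m²; centre at d = 0.661 m, so I = I_cm + Md² gives I = 0.53139 + (5.27)(0.661)² = 2.834 kg·m².
Thin rod: I_cm = (1/12)ML² = (1/12)(0.694)(1.28)² = 0.094754 kg·m²; centre at d = 0.0645 m, so I = I_cm + Md² gives I = 0.094754 + (0.694)(0.0645)² = 0.097641 kg·m².
Thin rod: I_cm = (1/12)ML² = (1/12)(0.249)(0.746)² = 0.011548 kg·m²; centre at d = 0.86 m, so I = I_cm + Md² gives I = 0.011548 + (0.249)(0.86)² = 0.19571 kg·m².
Total I = 2.834 + 0.097641 + 0.19571 = 3.1273 kg·m².

3.13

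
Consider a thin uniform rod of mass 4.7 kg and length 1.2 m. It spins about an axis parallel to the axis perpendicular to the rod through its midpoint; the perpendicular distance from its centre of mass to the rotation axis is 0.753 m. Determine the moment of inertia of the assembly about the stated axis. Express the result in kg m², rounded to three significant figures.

I_cm = (1/12)ML² = (1/12)(4.7)(1.2)² = 0.564 kg m²; centre at d = 0.753 m, so the parallel axis theorem gives I = 0.564 + (4.7)(0.753)² = 3.2289 kg m².

3.23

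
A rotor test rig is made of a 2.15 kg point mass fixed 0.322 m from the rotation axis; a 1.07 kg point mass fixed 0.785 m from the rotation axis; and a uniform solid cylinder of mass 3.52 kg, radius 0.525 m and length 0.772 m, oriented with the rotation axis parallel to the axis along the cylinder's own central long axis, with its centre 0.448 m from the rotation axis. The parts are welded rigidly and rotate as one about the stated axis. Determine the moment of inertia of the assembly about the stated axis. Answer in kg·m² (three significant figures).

Point mass: I_cm = 0; centre at d = 0.322 m, so I = I_cm + Md² gives I = 0 + (2.15)(0.322)² = 0.22292 kg·m².
Point mass: I_cm = 0; centre at d = 0.785 m, so I = I_cm + Md² gives I = 0 + (1.07)(0.785)² = 0.65936 kg·m².
Solid cylinder: I_cm = (1/2)MR² = (1/2)(3.52)(0.525)² = 0.4851 kg·m²; centre at d = 0.448 m, so I = I_cm + Md² gives I = 0.4851 + (3.52)(0.448)² = 1.1916 kg·m².
Total I = 0.22292 + 0.65936 + 1.1916 = 2.0739 kg·m².

2.07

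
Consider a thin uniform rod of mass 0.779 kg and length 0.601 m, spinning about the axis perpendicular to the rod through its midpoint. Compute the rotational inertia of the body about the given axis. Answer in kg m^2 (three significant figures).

I_cm = (1/12)ML² = (1/12)(0.779)(0.601)² = 0.023448 kg m^2; axis through the centre, so I = 0.023448 kg m^2.

0.0234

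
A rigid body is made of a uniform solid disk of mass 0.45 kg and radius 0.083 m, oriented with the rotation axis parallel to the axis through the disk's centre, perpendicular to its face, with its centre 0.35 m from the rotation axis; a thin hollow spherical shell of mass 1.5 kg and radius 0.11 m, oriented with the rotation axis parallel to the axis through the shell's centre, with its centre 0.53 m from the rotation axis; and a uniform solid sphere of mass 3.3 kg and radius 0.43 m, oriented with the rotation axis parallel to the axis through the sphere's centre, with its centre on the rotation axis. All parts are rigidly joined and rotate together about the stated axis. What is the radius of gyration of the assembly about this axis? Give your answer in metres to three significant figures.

0.374

Solid disk: I_cm = (1/2)MR² = (1/2)(0.45)(0.083)² = 0.00155 kg·m²; centre at d = 0.35 m, so I = I_cm + Md² gives I = 0.00155 + (0.45)(0.35)² = 0.056675 kg·m².
Spherical shell: I_cm = (2/3)MR² = (2/3)(1.5)(0.11)² = 0.0121 kg·m²; centre at d = 0.53 m, so I = I_cm + Md² gives I = 0.0121 + (1.5)(0.53)² = 0.43345 kg·m².
Solid sphere: I_cm = (2/5)MR² = (2/5)(3.3)(0.43)² = 0.24407 kg·m²; axis through the centre, so I = 0.24407 kg·m².
Total I = 0.73419 kg·m²; total mass M = 5.25 kg.
k = √(I/M) = √(0.73419/5.25) = 0.37396 m.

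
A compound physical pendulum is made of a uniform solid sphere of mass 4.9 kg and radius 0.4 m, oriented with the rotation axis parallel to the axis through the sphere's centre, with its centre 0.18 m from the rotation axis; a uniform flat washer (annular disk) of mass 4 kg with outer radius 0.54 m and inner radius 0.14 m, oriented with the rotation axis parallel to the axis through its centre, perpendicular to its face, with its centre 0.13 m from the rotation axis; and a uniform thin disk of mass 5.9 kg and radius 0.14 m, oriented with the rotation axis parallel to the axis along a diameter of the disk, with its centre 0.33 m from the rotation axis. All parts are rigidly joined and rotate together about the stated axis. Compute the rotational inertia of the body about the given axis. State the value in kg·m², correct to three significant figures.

Solid sphere: I_cm = (2/5)MR² = (2/5)(4.9)(0.4)² = 0.3136 kg·m²; centre at d = 0.18 m, so the parallel axis theorem gives I = 0.3136 + (4.9)(0.18)² = 0.47236 kg·m².
Annular disk: I_cm = (1/2)M(R²+r²) = (1/2)(4)[(0.54)² + (0.14)²] = 0.6224 kg·m²; centre at d = 0.13 m, so the parallel axis theorem gives I = 0.6224 + (4)(0.13)² = 0.69 kg·m².
Thin disk: I_cm = (1/4)MR² = (1/4)(5.9)(0.14)² = 0.02891 kg·m²; centre at d = 0.33 m, so the parallel axis theorem gives I = 0.02891 + (5.9)(0.33)² = 0.67142 kg·m².
Total I = 0.47236 + 0.69 + 0.67142 = 1.8338 kg·m².

1.83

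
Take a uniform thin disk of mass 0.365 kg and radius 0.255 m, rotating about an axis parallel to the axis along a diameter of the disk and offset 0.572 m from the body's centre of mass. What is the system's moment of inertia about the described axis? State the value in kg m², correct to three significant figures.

I_cm = (1/4)MR² = (1/4)(0.365)(0.255)² = 0.0059335 kg m²; centre at d = 0.572 m, so I = I_cm + Md² gives I = 0.0059335 + (0.365)(0.572)² = 0.12536 kg m².

0.125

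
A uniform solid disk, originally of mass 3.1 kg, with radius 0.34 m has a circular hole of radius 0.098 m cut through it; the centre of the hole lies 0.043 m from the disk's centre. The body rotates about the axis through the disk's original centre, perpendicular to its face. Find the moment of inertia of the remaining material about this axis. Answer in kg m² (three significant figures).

Unpierced body about its centre: I₀ = (1/2)MR² = (1/2)(3.1)(0.34)² = 0.17918 kg m².
The removed disk has mass m = M·(r/R)² = (3.1)(0.098/0.34)² = 0.25755 kg (same uniform areal density).
Its moment of inertia about the rotation axis (parallel-axis theorem): I_hole = (1/2)mr² + md² = (1/2)(0.25755)(0.098)² + (0.25755)(0.043)² = 0.0017129 kg m².
Treating the hole as negative mass, I = I₀ − I_hole = 0.17918 − 0.0017129 = 0.17747 kg m².

0.177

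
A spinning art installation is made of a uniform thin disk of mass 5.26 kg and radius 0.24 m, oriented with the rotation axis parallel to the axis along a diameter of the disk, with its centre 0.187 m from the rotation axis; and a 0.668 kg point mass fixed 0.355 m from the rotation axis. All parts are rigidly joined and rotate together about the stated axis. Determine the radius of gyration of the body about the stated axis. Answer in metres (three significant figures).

0.241

Thin disk: I_cm = (1/4)MR² = (1/4)(5.26)(0.24)² = 0.075744 kg m²; centre at d = 0.187 m, so the parallel axis theorem gives I = 0.075744 + (5.26)(0.187)² = 0.25968 kg m².
Point mass: I_cm = 0; centre at d = 0.355 m, so the parallel axis theorem gives I = 0 + (0.668)(0.355)² = 0.084185 kg m².
Total I = 0.34387 kg m²; total mass M = 5.928 kg.
k = √(I/M) = √(0.34387/5.928) = 0.24085 m.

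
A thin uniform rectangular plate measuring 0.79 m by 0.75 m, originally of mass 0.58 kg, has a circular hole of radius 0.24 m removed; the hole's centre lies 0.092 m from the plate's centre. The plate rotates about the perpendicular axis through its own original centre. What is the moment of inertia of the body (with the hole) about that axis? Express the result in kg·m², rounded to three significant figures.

0.0508

Unpierced body about its centre: I₀ = (1/12)M(a²+b²) = (1/12)(0.58)[(0.79)² + (0.75)²] = 0.057352 kg·m².
The removed disk has mass m = M·πr²/(ab) = (0.58)·π(0.24)²/(0.79·0.75) = 0.17714 kg (same uniform areal density).
Its moment of inertia about the rotation axis (parallel-axis theorem): I_hole = (1/2)mr² + md² = (1/2)(0.17714)(0.24)² + (0.17714)(0.092)² = 0.0066009 kg·m².
Treating the hole as negative mass, I = I₀ − I_hole = 0.057352 − 0.0066009 = 0.050751 kg·m².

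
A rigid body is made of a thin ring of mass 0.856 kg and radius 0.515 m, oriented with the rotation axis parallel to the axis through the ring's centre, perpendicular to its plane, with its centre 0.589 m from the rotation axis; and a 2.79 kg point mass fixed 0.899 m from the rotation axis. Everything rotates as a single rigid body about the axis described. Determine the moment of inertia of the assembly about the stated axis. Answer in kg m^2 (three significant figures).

2.78

Thin ring: I_cm = MR² = (0.856)(0.515)² = 0.22703 kg m^2; centre at d = 0.589 m, so the parallel axis theorem gives I = 0.22703 + (0.856)(0.589)² = 0.524 kg m^2.
Point mass: I_cm = 0; centre at d = 0.899 m, so the parallel axis theorem gives I = 0 + (2.79)(0.899)² = 2.2549 kg m^2.
Total I = 0.524 + 2.2549 = 2.7789 kg m^2.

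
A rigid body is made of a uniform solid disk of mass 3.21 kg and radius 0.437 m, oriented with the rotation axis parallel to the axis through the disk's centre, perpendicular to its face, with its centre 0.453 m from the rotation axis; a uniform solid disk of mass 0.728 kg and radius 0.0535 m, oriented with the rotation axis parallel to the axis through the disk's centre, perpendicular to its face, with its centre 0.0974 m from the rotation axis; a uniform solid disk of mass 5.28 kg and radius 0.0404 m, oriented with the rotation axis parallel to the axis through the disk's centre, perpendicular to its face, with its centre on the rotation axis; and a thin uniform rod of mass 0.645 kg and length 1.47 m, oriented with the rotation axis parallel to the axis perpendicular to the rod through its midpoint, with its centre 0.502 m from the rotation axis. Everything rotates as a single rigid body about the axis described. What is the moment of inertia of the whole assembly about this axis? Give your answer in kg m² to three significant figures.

1.26

Solid disk: I_cm = (1/2)MR² = (1/2)(3.21)(0.437)² = 0.30651 kg m²; centre at d = 0.453 m, so the parallel axis theorem gives I = 0.30651 + (3.21)(0.453)² = 0.96523 kg m².
Solid disk: I_cm = (1/2)MR² = (1/2)(0.728)(0.0535)² = 0.0010419 kg m²; centre at d = 0.0974 m, so the parallel axis theorem gives I = 0.0010419 + (0.728)(0.0974)² = 0.0079482 kg m².
Solid disk: I_cm = (1/2)MR² = (1/2)(5.28)(0.0404)² = 0.0043089 kg m²; axis through the centre, so I = 0.0043089 kg m².
Thin rod: I_cm = (1/12)ML² = (1/12)(0.645)(1.47)² = 0.11615 kg m²; centre at d = 0.502 m, so the parallel axis theorem gives I = 0.11615 + (0.645)(0.502)² = 0.27869 kg m².
Total I = 0.96523 + 0.0079482 + 0.0043089 + 0.27869 = 1.2562 kg m².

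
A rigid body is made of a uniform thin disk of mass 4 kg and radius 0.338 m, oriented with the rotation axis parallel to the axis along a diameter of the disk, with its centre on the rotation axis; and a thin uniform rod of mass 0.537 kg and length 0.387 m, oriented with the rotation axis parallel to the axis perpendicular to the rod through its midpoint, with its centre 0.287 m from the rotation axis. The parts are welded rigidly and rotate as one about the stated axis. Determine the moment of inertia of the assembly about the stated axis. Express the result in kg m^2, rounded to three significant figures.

Thin disk: I_cm = (1/4)MR² = (1/4)(4)(0.338)² = 0.11424 kg m^2; axis through the centre, so I = 0.11424 kg m^2.
Thin rod: I_cm = (1/12)ML² = (1/12)(0.537)(0.387)² = 0.0067022 kg m^2; centre at d = 0.287 m, so I = I_cm + Md² gives I = 0.0067022 + (0.537)(0.287)² = 0.050934 kg m^2.
Total I = 0.11424 + 0.050934 = 0.16518 kg m^2.

0.165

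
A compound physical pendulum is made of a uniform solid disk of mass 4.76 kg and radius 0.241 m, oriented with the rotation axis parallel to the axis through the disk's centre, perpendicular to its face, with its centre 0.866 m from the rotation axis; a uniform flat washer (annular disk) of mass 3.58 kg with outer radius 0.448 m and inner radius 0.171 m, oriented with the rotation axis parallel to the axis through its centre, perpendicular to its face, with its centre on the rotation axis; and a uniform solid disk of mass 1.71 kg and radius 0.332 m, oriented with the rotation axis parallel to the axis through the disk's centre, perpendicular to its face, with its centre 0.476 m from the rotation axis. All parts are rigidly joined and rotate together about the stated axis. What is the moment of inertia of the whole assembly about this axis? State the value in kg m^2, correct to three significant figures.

Solid disk: I_cm = (1/2)MR² = (1/2)(4.76)(0.241)² = 0.13823 kg m^2; centre at d = 0.866 m, so the parallel axis theorem gives I = 0.13823 + (4.76)(0.866)² = 3.708 kg m^2.
Annular disk: I_cm = (1/2)M(R²+r²) = (1/2)(3.58)[(0.448)² + (0.171)²] = 0.4116 kg m^2; axis through the centre, so I = 0.4116 kg m^2.
Solid disk: I_cm = (1/2)MR² = (1/2)(1.71)(0.332)² = 0.094242 kg m^2; centre at d = 0.476 m, so the parallel axis theorem gives I = 0.094242 + (1.71)(0.476)² = 0.48169 kg m^2.
Total I = 3.708 + 0.4116 + 0.48169 = 4.6013 kg m^2.

4.60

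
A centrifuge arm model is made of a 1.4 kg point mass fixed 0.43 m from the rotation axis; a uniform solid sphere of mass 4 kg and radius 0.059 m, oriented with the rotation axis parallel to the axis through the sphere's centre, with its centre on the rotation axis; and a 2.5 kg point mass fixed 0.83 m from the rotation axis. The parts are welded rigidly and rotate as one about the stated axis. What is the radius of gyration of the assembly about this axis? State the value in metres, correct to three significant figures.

Point mass: I_cm = 0; centre at d = 0.43 m, so I = I_cm + Md² gives I = 0 + (1.4)(0.43)² = 0.25886 kg m^2.
Solid sphere: I_cm = (2/5)MR² = (2/5)(4)(0.059)² = 0.0055696 kg m^2; axis through the centre, so I = 0.0055696 kg m^2.
Point mass: I_cm = 0; centre at d = 0.83 m, so I = I_cm + Md² gives I = 0 + (2.5)(0.83)² = 1.7222 kg m^2.
Total I = 1.9867 kg m^2; total mass M = 7.9 kg.
k = √(I/M) = √(1.9867/7.9) = 0.50148 m.

0.501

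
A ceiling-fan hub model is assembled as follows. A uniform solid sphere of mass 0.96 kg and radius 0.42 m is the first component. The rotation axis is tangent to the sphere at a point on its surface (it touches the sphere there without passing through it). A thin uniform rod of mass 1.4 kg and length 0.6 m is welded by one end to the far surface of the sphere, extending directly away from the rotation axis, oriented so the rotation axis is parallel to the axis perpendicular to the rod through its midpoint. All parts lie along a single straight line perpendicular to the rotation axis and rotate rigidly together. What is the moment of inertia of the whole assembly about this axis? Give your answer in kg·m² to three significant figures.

Solid sphere: I_cm = (2/5)MR² = (2/5)(0.96)(0.42)² = 0.067738 kg·m²; centre at d = 0.42 m, so I = I_cm + Md² gives I = 0.067738 + (0.96)(0.42)² = 0.23708 kg·m².
Thin rod: I_cm = (1/12)ML² = (1/12)(1.4)(0.6)² = 0.042 kg·m²; centre at d = 0.42 + 0.42 + 0.3 = 1.14 m, so I = I_cm + Md² gives I = 0.042 + (1.4)(1.14)² = 1.8614 kg·m².
Total I = 0.23708 + 1.8614 = 2.0985 kg·m².

2.10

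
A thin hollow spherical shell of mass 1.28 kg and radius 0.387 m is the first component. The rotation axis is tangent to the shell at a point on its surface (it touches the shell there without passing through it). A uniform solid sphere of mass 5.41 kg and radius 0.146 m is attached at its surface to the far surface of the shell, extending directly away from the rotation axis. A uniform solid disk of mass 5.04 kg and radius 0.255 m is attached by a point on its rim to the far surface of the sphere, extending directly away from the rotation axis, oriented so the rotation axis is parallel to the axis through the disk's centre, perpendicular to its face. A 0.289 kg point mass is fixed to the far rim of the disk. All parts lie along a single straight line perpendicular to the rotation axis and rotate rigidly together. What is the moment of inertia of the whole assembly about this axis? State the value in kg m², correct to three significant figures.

Spherical shell: I_cm = (2/3)MR² = (2/3)(1.28)(0.387)² = 0.1278 kg m²; centre at d = 0.387 m, so I = I_cm + Md² gives I = 0.1278 + (1.28)(0.387)² = 0.31951 kg m².
Solid sphere: I_cm = (2/5)MR² = (2/5)(5.41)(0.146)² = 0.046128 kg m²; centre at d = 0.387 + 0.387 + 0.146 = 0.92 m, so I = I_cm + Md² gives I = 0.046128 + (5.41)(0.92)² = 4.6252 kg m².
Solid disk: I_cm = (1/2)MR² = (1/2)(5.04)(0.255)² = 0.16386 kg m²; centre at d = 0.387 + 0.387 + 0.146 + 0.146 + 0.255 = 1.321 m, so I = I_cm + Md² gives I = 0.16386 + (5.04)(1.321)² = 8.9589 kg m².
Point mass: I_cm = 0; centre at d = 0.387 + 0.387 + 0.146 + 0.146 + 0.255 + 0.255 = 1.576 m, so I = I_cm + Md² gives I = 0 + (0.289)(1.576)² = 0.71781 kg m².
Total I = 0.31951 + 4.6252 + 8.9589 + 0.71781 = 14.621 kg m².

14.6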